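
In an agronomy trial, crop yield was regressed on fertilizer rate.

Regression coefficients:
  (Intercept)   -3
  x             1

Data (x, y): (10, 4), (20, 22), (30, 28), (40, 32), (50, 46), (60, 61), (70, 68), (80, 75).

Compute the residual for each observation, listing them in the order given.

x=10: ŷ = -3 + 10 = 7; e = 4 − 7 = -3
x=20: ŷ = -3 + 20 = 17; e = 22 − 17 = 5
x=30: ŷ = -3 + 30 = 27; e = 28 − 27 = 1
x=40: ŷ = -3 + 40 = 37; e = 32 − 37 = -5
x=50: ŷ = -3 + 50 = 47; e = 46 − 47 = -1
x=60: ŷ = -3 + 60 = 57; e = 61 − 57 = 4
x=70: ŷ = -3 + 70 = 67; e = 68 − 67 = 1
x=80: ŷ = -3 + 80 = 77; e = 75 − 77 = -2

-3, 5, 1, -5, -1, 4, 1, -2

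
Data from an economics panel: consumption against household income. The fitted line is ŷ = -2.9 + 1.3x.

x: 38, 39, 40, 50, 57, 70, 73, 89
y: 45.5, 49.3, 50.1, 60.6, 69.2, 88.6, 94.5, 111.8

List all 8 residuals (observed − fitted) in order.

-1, 1.5, 1, -1.5, -2, 0.5, 2.5, -1

x=38: ŷ = -2.9 + 1.3·38 = 46.5; e = 45.5 − 46.5 = -1
x=39: ŷ = -2.9 + 1.3·39 = 47.8; e = 49.3 − 47.8 = 1.5
x=40: ŷ = -2.9 + 1.3·40 = 49.1; e = 50.1 − 49.1 = 1
x=50: ŷ = -2.9 + 1.3·50 = 62.1; e = 60.6 − 62.1 = -1.5
x=57: ŷ = -2.9 + 1.3·57 = 71.2; e = 69.2 − 71.2 = -2
x=70: ŷ = -2.9 + 1.3·70 = 88.1; e = 88.6 − 88.1 = 0.5
x=73: ŷ = -2.9 + 1.3·73 = 92; e = 94.5 − 92 = 2.5
x=89: ŷ = -2.9 + 1.3·89 = 112.8; e = 111.8 − 112.8 = -1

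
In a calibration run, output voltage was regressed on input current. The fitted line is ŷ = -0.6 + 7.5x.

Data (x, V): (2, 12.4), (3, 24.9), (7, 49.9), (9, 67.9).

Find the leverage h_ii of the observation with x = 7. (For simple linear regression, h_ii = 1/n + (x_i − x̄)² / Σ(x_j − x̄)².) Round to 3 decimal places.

x̄ = (2 + 3 + 7 + 9)/4 = 5.25
Σ(x − x̄)² = 10.5625 + 5.0625 + 3.0625 + 14.0625 = 32.75
h = 1/4 + (1.75)²/32.75 = 0.25 + 0.0935115 = 0.344

h = 0.344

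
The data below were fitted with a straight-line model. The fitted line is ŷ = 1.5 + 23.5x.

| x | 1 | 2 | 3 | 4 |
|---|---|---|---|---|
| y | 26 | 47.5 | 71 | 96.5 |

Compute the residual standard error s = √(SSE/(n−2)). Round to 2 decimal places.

s = 1.41

x=1: ŷ = 1.5 + 23.5·1 = 25; e = 26 − 25 = 1
x=2: ŷ = 1.5 + 23.5·2 = 48.5; e = 47.5 − 48.5 = -1
x=3: ŷ = 1.5 + 23.5·3 = 72; e = 71 − 72 = -1
x=4: ŷ = 1.5 + 23.5·4 = 95.5; e = 96.5 − 95.5 = 1
SSE = 1 + 1 + 1 + 1 = 4
s = √(4/2) = √2 ≈ 1.41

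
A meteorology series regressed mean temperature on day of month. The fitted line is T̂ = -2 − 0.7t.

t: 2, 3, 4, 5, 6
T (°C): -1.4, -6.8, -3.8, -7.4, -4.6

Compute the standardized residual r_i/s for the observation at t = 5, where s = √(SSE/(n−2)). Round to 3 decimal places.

-0.766

t=2: T̂ = -2 − 0.7·2 = -3.4; r = -1.4 − (-3.4) = 2
t=3: T̂ = -2 − 0.7·3 = -4.1; r = -6.8 − (-4.1) = -2.7
t=4: T̂ = -2 − 0.7·4 = -4.8; r = -3.8 − (-4.8) = 1
t=5: T̂ = -2 − 0.7·5 = -5.5; r = -7.4 − (-5.5) = -1.9
t=6: T̂ = -2 − 0.7·6 = -6.2; r = -4.6 − (-6.2) = 1.6
SSE = 4 + 7.29 + 1 + 3.61 + 2.56 = 18.46
s = √(18.46/3) = 2.48059
r/s = -1.9 / 2.48059 = -0.766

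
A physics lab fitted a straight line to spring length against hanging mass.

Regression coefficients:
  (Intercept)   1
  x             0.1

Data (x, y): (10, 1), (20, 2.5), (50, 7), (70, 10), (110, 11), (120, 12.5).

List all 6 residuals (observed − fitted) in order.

-1, -0.5, 1, 2, -1, -0.5

x=10: ŷ = 1 + 0.1·10 = 2; e = 1 − 2 = -1
x=20: ŷ = 1 + 0.1·20 = 3; e = 2.5 − 3 = -0.5
x=50: ŷ = 1 + 0.1·50 = 6; e = 7 − 6 = 1
x=70: ŷ = 1 + 0.1·70 = 8; e = 10 − 8 = 2
x=110: ŷ = 1 + 0.1·110 = 12; e = 11 − 12 = -1
x=120: ŷ = 1 + 0.1·120 = 13; e = 12.5 − 13 = -0.5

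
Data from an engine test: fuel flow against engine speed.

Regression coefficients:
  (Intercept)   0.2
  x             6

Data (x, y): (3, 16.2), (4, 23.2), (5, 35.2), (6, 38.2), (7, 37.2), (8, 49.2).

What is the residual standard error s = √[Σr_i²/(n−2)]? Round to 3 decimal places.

x=3: ŷ = 0.2 + 6·3 = 18.2; r = 16.2 − 18.2 = -2
x=4: ŷ = 0.2 + 6·4 = 24.2; r = 23.2 − 24.2 = -1
x=5: ŷ = 0.2 + 6·5 = 30.2; r = 35.2 − 30.2 = 5
x=6: ŷ = 0.2 + 6·6 = 36.2; r = 38.2 − 36.2 = 2
x=7: ŷ = 0.2 + 6·7 = 42.2; r = 37.2 − 42.2 = -5
x=8: ŷ = 0.2 + 6·8 = 48.2; r = 49.2 − 48.2 = 1
SSE = 4 + 1 + 25 + 4 + 25 + 1 = 60
s = √(60/4) = √15 ≈ 3.873

s = 3.873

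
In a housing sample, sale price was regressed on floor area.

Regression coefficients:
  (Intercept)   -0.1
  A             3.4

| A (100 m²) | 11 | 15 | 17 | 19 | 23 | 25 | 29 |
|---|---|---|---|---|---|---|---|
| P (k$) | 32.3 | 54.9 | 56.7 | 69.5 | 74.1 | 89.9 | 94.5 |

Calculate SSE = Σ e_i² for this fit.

A=11: P̂ = -0.1 + 3.4·11 = 37.3; e = 32.3 − 37.3 = -5
A=15: P̂ = -0.1 + 3.4·15 = 50.9; e = 54.9 − 50.9 = 4
A=17: P̂ = -0.1 + 3.4·17 = 57.7; e = 56.7 − 57.7 = -1
A=19: P̂ = -0.1 + 3.4·19 = 64.5; e = 69.5 − 64.5 = 5
A=23: P̂ = -0.1 + 3.4·23 = 78.1; e = 74.1 − 78.1 = -4
A=25: P̂ = -0.1 + 3.4·25 = 84.9; e = 89.9 − 84.9 = 5
A=29: P̂ = -0.1 + 3.4·29 = 98.5; e = 94.5 − 98.5 = -4
SSE = 25 + 16 + 1 + 25 + 16 + 25 + 16 = 124

SSE = 124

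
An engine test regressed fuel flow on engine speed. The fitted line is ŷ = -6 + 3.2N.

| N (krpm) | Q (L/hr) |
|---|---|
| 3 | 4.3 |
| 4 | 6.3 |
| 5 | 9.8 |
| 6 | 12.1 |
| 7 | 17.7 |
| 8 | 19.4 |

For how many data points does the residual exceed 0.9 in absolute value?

2

N=3: ŷ = -6 + 3.2·3 = 3.6; e = 4.3 − 3.6 = 0.7
N=4: ŷ = -6 + 3.2·4 = 6.8; e = 6.3 − 6.8 = -0.5
N=5: ŷ = -6 + 3.2·5 = 10; e = 9.8 − 10 = -0.2
N=6: ŷ = -6 + 3.2·6 = 13.2; e = 12.1 − 13.2 = -1.1
N=7: ŷ = -6 + 3.2·7 = 16.4; e = 17.7 − 16.4 = 1.3
N=8: ŷ = -6 + 3.2·8 = 19.6; e = 19.4 − 19.6 = -0.2
|e| > 0.9: N=6 (|e|=1.1), N=7 (|e|=1.3) → 2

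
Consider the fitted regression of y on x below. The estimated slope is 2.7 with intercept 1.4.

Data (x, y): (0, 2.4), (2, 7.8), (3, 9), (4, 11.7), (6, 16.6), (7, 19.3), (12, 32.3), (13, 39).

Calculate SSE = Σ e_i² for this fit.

SSE = 13

x=0: ŷ = 1.4 + 2.7·0 = 1.4; e = 2.4 − 1.4 = 1
x=2: ŷ = 1.4 + 2.7·2 = 6.8; e = 7.8 − 6.8 = 1
x=3: ŷ = 1.4 + 2.7·3 = 9.5; e = 9 − 9.5 = -0.5
x=4: ŷ = 1.4 + 2.7·4 = 12.2; e = 11.7 − 12.2 = -0.5
x=6: ŷ = 1.4 + 2.7·6 = 17.6; e = 16.6 − 17.6 = -1
x=7: ŷ = 1.4 + 2.7·7 = 20.3; e = 19.3 − 20.3 = -1
x=12: ŷ = 1.4 + 2.7·12 = 33.8; e = 32.3 − 33.8 = -1.5
x=13: ŷ = 1.4 + 2.7·13 = 36.5; e = 39 − 36.5 = 2.5
SSE = 1 + 1 + 0.25 + 0.25 + 1 + 1 + 2.25 + 6.25 = 13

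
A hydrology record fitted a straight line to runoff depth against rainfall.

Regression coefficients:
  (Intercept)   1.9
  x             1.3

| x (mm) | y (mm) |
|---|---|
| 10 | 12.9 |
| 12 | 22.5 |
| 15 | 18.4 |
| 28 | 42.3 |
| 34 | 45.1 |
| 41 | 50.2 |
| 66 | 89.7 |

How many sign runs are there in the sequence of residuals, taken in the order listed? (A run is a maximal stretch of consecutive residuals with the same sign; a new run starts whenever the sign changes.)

x=10: ŷ = 1.9 + 1.3·10 = 14.9; r = 12.9 − 14.9 = -2
x=12: ŷ = 1.9 + 1.3·12 = 17.5; r = 22.5 − 17.5 = 5
x=15: ŷ = 1.9 + 1.3·15 = 21.4; r = 18.4 − 21.4 = -3
x=28: ŷ = 1.9 + 1.3·28 = 38.3; r = 42.3 − 38.3 = 4
x=34: ŷ = 1.9 + 1.3·34 = 46.1; r = 45.1 − 46.1 = -1
x=41: ŷ = 1.9 + 1.3·41 = 55.2; r = 50.2 − 55.2 = -5
x=66: ŷ = 1.9 + 1.3·66 = 87.7; r = 89.7 − 87.7 = 2
Signs: − + − + − − +
Runs: −×1, +×1, −×1, +×1, −×2, +×1 → 6

6 runs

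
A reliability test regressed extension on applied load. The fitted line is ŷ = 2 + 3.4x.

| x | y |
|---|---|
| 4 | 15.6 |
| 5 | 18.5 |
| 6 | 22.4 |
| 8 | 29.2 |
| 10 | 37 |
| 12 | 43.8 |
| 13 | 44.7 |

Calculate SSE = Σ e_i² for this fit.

SSE = 4.5

x=4: ŷ = 2 + 3.4·4 = 15.6; e = 15.6 − 15.6 = 0
x=5: ŷ = 2 + 3.4·5 = 19; e = 18.5 − 19 = -0.5
x=6: ŷ = 2 + 3.4·6 = 22.4; e = 22.4 − 22.4 = 0
x=8: ŷ = 2 + 3.4·8 = 29.2; e = 29.2 − 29.2 = 0
x=10: ŷ = 2 + 3.4·10 = 36; e = 37 − 36 = 1
x=12: ŷ = 2 + 3.4·12 = 42.8; e = 43.8 − 42.8 = 1
x=13: ŷ = 2 + 3.4·13 = 46.2; e = 44.7 − 46.2 = -1.5
SSE = 0 + 0.25 + 0 + 0 + 1 + 1 + 2.25 = 4.5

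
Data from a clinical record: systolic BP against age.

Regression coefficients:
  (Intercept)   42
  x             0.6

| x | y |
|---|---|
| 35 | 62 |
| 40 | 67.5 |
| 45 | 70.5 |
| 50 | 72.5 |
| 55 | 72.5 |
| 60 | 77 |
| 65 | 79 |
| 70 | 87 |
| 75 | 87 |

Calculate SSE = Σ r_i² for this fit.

x=35: ŷ = 42 + 0.6·35 = 63; r = 62 − 63 = -1
x=40: ŷ = 42 + 0.6·40 = 66; r = 67.5 − 66 = 1.5
x=45: ŷ = 42 + 0.6·45 = 69; r = 70.5 − 69 = 1.5
x=50: ŷ = 42 + 0.6·50 = 72; r = 72.5 − 72 = 0.5
x=55: ŷ = 42 + 0.6·55 = 75; r = 72.5 − 75 = -2.5
x=60: ŷ = 42 + 0.6·60 = 78; r = 77 − 78 = -1
x=65: ŷ = 42 + 0.6·65 = 81; r = 79 − 81 = -2
x=70: ŷ = 42 + 0.6·70 = 84; r = 87 − 84 = 3
x=75: ŷ = 42 + 0.6·75 = 87; r = 87 − 87 = 0
SSE = 1 + 2.25 + 2.25 + 0.25 + 6.25 + 1 + 4 + 9 + 0 = 26

SSE = 26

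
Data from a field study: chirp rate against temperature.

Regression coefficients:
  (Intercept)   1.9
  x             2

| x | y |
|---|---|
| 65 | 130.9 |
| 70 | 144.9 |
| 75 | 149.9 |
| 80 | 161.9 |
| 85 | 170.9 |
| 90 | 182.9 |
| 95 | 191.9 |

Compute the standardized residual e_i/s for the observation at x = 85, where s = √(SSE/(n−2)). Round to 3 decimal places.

x=65: ŷ = 1.9 + 2·65 = 131.9; e = 130.9 − 131.9 = -1
x=70: ŷ = 1.9 + 2·70 = 141.9; e = 144.9 − 141.9 = 3
x=75: ŷ = 1.9 + 2·75 = 151.9; e = 149.9 − 151.9 = -2
x=80: ŷ = 1.9 + 2·80 = 161.9; e = 161.9 − 161.9 = 0
x=85: ŷ = 1.9 + 2·85 = 171.9; e = 170.9 − 171.9 = -1
x=90: ŷ = 1.9 + 2·90 = 181.9; e = 182.9 − 181.9 = 1
x=95: ŷ = 1.9 + 2·95 = 191.9; e = 191.9 − 191.9 = 0
SSE = 1 + 9 + 4 + 0 + 1 + 1 + 0 = 16
s = √(16/5) = 1.78885
e/s = -1 / 1.78885 = -0.559

-0.559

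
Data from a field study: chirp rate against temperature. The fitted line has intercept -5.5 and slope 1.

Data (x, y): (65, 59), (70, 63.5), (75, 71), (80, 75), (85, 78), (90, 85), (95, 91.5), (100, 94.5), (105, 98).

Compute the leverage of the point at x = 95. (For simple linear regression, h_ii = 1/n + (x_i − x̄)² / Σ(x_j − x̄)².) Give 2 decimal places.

x̄ = (65 + 70 + 75 + 80 + 85 + 90 + 95 + 100 + 105)/9 = 85
Σ(x − x̄)² = 400 + 225 + 100 + 25 + 0 + 25 + 100 + 225 + 400 = 1500
h = 1/9 + (10)²/1500 = 0.111111 + 0.0666667 = 0.18

h = 0.18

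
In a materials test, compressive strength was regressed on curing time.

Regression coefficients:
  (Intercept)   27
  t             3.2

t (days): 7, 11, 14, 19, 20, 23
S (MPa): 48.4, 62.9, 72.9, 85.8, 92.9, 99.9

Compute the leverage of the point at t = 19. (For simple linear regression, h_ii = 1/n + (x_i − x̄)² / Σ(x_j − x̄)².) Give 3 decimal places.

t̄ = (7 + 11 + 14 + 19 + 20 + 23)/6 = 15.6667
Σ(t − t̄)² = 75.1111 + 21.7778 + 2.77778 + 11.1111 + 18.7778 + 53.7778 = 183.333
h = 1/6 + (3.33333)²/183.333 = 0.166667 + 0.0606061 = 0.227

h = 0.227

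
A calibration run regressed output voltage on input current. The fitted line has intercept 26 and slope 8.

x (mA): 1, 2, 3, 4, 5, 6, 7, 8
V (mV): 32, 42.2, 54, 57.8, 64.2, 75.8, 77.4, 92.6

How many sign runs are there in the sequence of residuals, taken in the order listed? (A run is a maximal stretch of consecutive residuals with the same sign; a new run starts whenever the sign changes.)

6 runs

x=1: ŷ = 26 + 8·1 = 34; e = 32 − 34 = -2
x=2: ŷ = 26 + 8·2 = 42; e = 42.2 − 42 = 0.2
x=3: ŷ = 26 + 8·3 = 50; e = 54 − 50 = 4
x=4: ŷ = 26 + 8·4 = 58; e = 57.8 − 58 = -0.2
x=5: ŷ = 26 + 8·5 = 66; e = 64.2 − 66 = -1.8
x=6: ŷ = 26 + 8·6 = 74; e = 75.8 − 74 = 1.8
x=7: ŷ = 26 + 8·7 = 82; e = 77.4 − 82 = -4.6
x=8: ŷ = 26 + 8·8 = 90; e = 92.6 − 90 = 2.6
Signs: − + + − − + − +
Runs: −×1, +×2, −×2, +×1, −×1, +×1 → 6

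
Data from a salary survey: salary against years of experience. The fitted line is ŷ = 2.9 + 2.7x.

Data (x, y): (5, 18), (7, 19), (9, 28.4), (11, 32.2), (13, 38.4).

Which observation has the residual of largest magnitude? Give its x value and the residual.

x = 7, e = -2.8

x=5: ŷ = 2.9 + 2.7·5 = 16.4; e = 18 − 16.4 = 1.6
x=7: ŷ = 2.9 + 2.7·7 = 21.8; e = 19 − 21.8 = -2.8
x=9: ŷ = 2.9 + 2.7·9 = 27.2; e = 28.4 − 27.2 = 1.2
x=11: ŷ = 2.9 + 2.7·11 = 32.6; e = 32.2 − 32.6 = -0.4
x=13: ŷ = 2.9 + 2.7·13 = 38; e = 38.4 − 38 = 0.4
Largest |e| is 2.8 at x = 7, residual -2.8.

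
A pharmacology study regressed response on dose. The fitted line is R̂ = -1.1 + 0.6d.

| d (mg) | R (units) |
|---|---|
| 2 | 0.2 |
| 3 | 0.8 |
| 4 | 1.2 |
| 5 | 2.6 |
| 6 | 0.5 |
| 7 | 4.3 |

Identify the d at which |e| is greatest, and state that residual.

d=2: R̂ = -1.1 + 0.6·2 = 0.1; e = 0.2 − 0.1 = 0.1
d=3: R̂ = -1.1 + 0.6·3 = 0.7; e = 0.8 − 0.7 = 0.1
d=4: R̂ = -1.1 + 0.6·4 = 1.3; e = 1.2 − 1.3 = -0.1
d=5: R̂ = -1.1 + 0.6·5 = 1.9; e = 2.6 − 1.9 = 0.7
d=6: R̂ = -1.1 + 0.6·6 = 2.5; e = 0.5 − 2.5 = -2
d=7: R̂ = -1.1 + 0.6·7 = 3.1; e = 4.3 − 3.1 = 1.2
Largest |e| is 2 at d = 6, residual -2.

d = 6, e = -2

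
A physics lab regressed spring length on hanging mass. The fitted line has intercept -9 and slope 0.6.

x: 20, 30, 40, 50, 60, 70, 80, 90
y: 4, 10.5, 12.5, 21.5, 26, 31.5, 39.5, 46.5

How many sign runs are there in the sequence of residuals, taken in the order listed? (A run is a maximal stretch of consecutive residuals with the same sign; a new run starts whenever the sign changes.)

x=20: ŷ = -9 + 0.6·20 = 3; e = 4 − 3 = 1
x=30: ŷ = -9 + 0.6·30 = 9; e = 10.5 − 9 = 1.5
x=40: ŷ = -9 + 0.6·40 = 15; e = 12.5 − 15 = -2.5
x=50: ŷ = -9 + 0.6·50 = 21; e = 21.5 − 21 = 0.5
x=60: ŷ = -9 + 0.6·60 = 27; e = 26 − 27 = -1
x=70: ŷ = -9 + 0.6·70 = 33; e = 31.5 − 33 = -1.5
x=80: ŷ = -9 + 0.6·80 = 39; e = 39.5 − 39 = 0.5
x=90: ŷ = -9 + 0.6·90 = 45; e = 46.5 − 45 = 1.5
Signs: + + − + − − + +
Runs: +×2, −×1, +×1, −×2, +×2 → 5

5 runs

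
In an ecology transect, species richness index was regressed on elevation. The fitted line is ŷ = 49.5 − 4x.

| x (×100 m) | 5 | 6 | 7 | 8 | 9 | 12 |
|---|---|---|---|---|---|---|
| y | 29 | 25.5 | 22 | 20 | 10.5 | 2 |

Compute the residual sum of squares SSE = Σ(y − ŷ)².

SSE = 16

x=5: ŷ = 49.5 − 4·5 = 29.5; r = 29 − 29.5 = -0.5
x=6: ŷ = 49.5 − 4·6 = 25.5; r = 25.5 − 25.5 = 0
x=7: ŷ = 49.5 − 4·7 = 21.5; r = 22 − 21.5 = 0.5
x=8: ŷ = 49.5 − 4·8 = 17.5; r = 20 − 17.5 = 2.5
x=9: ŷ = 49.5 − 4·9 = 13.5; r = 10.5 − 13.5 = -3
x=12: ŷ = 49.5 − 4·12 = 1.5; r = 2 − 1.5 = 0.5
SSE = 0.25 + 0 + 0.25 + 6.25 + 9 + 0.25 = 16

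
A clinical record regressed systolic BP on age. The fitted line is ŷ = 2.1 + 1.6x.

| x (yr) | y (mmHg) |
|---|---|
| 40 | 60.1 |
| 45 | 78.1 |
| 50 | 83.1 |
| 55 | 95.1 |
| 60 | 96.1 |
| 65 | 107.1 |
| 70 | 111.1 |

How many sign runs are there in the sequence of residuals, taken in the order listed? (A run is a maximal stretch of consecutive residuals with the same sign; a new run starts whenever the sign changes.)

x=40: ŷ = 2.1 + 1.6·40 = 66.1; e = 60.1 − 66.1 = -6
x=45: ŷ = 2.1 + 1.6·45 = 74.1; e = 78.1 − 74.1 = 4
x=50: ŷ = 2.1 + 1.6·50 = 82.1; e = 83.1 − 82.1 = 1
x=55: ŷ = 2.1 + 1.6·55 = 90.1; e = 95.1 − 90.1 = 5
x=60: ŷ = 2.1 + 1.6·60 = 98.1; e = 96.1 − 98.1 = -2
x=65: ŷ = 2.1 + 1.6·65 = 106.1; e = 107.1 − 106.1 = 1
x=70: ŷ = 2.1 + 1.6·70 = 114.1; e = 111.1 − 114.1 = -3
Signs: − + + + − + −
Runs: −×1, +×3, −×1, +×1, −×1 → 5

5 runs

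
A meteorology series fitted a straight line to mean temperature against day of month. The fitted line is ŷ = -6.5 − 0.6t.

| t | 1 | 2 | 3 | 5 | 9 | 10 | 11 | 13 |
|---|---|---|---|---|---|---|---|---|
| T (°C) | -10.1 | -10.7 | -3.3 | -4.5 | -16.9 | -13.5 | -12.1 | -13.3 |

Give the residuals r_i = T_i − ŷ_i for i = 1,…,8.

t=1: ŷ = -6.5 − 0.6·1 = -7.1; r = -10.1 − (-7.1) = -3
t=2: ŷ = -6.5 − 0.6·2 = -7.7; r = -10.7 − (-7.7) = -3
t=3: ŷ = -6.5 − 0.6·3 = -8.3; r = -3.3 − (-8.3) = 5
t=5: ŷ = -6.5 − 0.6·5 = -9.5; r = -4.5 − (-9.5) = 5
t=9: ŷ = -6.5 − 0.6·9 = -11.9; r = -16.9 − (-11.9) = -5
t=10: ŷ = -6.5 − 0.6·10 = -12.5; r = -13.5 − (-12.5) = -1
t=11: ŷ = -6.5 − 0.6·11 = -13.1; r = -12.1 − (-13.1) = 1
t=13: ŷ = -6.5 − 0.6·13 = -14.3; r = -13.3 − (-14.3) = 1

-3, -3, 5, 5, -5, -1, 1, 1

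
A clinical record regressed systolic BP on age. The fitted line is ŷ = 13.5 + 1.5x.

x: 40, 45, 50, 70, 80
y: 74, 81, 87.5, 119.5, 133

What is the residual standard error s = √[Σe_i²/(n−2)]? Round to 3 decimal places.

x=40: ŷ = 13.5 + 1.5·40 = 73.5; e = 74 − 73.5 = 0.5
x=45: ŷ = 13.5 + 1.5·45 = 81; e = 81 − 81 = 0
x=50: ŷ = 13.5 + 1.5·50 = 88.5; e = 87.5 − 88.5 = -1
x=70: ŷ = 13.5 + 1.5·70 = 118.5; e = 119.5 − 118.5 = 1
x=80: ŷ = 13.5 + 1.5·80 = 133.5; e = 133 − 133.5 = -0.5
SSE = 0.25 + 0 + 1 + 1 + 0.25 = 2.5
s = √(2.5/3) = √0.833333 ≈ 0.913

s = 0.913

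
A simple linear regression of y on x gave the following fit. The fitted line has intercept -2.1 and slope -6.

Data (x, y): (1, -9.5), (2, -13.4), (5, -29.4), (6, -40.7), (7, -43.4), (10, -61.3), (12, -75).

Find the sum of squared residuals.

x=1: ŷ = -2.1 − 6·1 = -8.1; e = -9.5 − (-8.1) = -1.4
x=2: ŷ = -2.1 − 6·2 = -14.1; e = -13.4 − (-14.1) = 0.7
x=5: ŷ = -2.1 − 6·5 = -32.1; e = -29.4 − (-32.1) = 2.7
x=6: ŷ = -2.1 − 6·6 = -38.1; e = -40.7 − (-38.1) = -2.6
x=7: ŷ = -2.1 − 6·7 = -44.1; e = -43.4 − (-44.1) = 0.7
x=10: ŷ = -2.1 − 6·10 = -62.1; e = -61.3 − (-62.1) = 0.8
x=12: ŷ = -2.1 − 6·12 = -74.1; e = -75 − (-74.1) = -0.9
SSE = 1.96 + 0.49 + 7.29 + 6.76 + 0.49 + 0.64 + 0.81 = 18.44

SSE = 18.44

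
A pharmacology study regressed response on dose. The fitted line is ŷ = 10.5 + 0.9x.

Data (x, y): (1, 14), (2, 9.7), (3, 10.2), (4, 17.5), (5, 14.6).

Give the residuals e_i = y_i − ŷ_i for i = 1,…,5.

2.6, -2.6, -3, 3.4, -0.4

x=1: ŷ = 10.5 + 0.9·1 = 11.4; e = 14 − 11.4 = 2.6
x=2: ŷ = 10.5 + 0.9·2 = 12.3; e = 9.7 − 12.3 = -2.6
x=3: ŷ = 10.5 + 0.9·3 = 13.2; e = 10.2 − 13.2 = -3
x=4: ŷ = 10.5 + 0.9·4 = 14.1; e = 17.5 − 14.1 = 3.4
x=5: ŷ = 10.5 + 0.9·5 = 15; e = 14.6 − 15 = -0.4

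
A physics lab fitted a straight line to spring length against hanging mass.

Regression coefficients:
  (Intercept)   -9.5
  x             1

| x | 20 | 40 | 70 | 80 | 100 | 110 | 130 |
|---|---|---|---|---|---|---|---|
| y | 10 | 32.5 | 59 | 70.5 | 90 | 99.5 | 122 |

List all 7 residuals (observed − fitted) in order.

-0.5, 2, -1.5, 0, -0.5, -1, 1.5

x=20: ŷ = -9.5 + 20 = 10.5; r = 10 − 10.5 = -0.5
x=40: ŷ = -9.5 + 40 = 30.5; r = 32.5 − 30.5 = 2
x=70: ŷ = -9.5 + 70 = 60.5; r = 59 − 60.5 = -1.5
x=80: ŷ = -9.5 + 80 = 70.5; r = 70.5 − 70.5 = 0
x=100: ŷ = -9.5 + 100 = 90.5; r = 90 − 90.5 = -0.5
x=110: ŷ = -9.5 + 110 = 100.5; r = 99.5 − 100.5 = -1
x=130: ŷ = -9.5 + 130 = 120.5; r = 122 − 120.5 = 1.5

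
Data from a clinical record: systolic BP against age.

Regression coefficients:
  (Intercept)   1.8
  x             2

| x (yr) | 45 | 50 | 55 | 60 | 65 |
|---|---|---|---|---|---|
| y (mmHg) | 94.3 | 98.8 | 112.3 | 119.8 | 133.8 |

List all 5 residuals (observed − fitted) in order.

2.5, -3, 0.5, -2, 2

x=45: ŷ = 1.8 + 2·45 = 91.8; r = 94.3 − 91.8 = 2.5
x=50: ŷ = 1.8 + 2·50 = 101.8; r = 98.8 − 101.8 = -3
x=55: ŷ = 1.8 + 2·55 = 111.8; r = 112.3 − 111.8 = 0.5
x=60: ŷ = 1.8 + 2·60 = 121.8; r = 119.8 − 121.8 = -2
x=65: ŷ = 1.8 + 2·65 = 131.8; r = 133.8 − 131.8 = 2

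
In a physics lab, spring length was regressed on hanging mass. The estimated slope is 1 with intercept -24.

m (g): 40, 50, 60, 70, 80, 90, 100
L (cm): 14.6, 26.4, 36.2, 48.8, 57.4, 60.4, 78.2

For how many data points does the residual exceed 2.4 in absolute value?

2

m=40: L̂ = -24 + 40 = 16; e = 14.6 − 16 = -1.4
m=50: L̂ = -24 + 50 = 26; e = 26.4 − 26 = 0.4
m=60: L̂ = -24 + 60 = 36; e = 36.2 − 36 = 0.2
m=70: L̂ = -24 + 70 = 46; e = 48.8 − 46 = 2.8
m=80: L̂ = -24 + 80 = 56; e = 57.4 − 56 = 1.4
m=90: L̂ = -24 + 90 = 66; e = 60.4 − 66 = -5.6
m=100: L̂ = -24 + 100 = 76; e = 78.2 − 76 = 2.2
|e| > 2.4: m=70 (|e|=2.8), m=90 (|e|=5.6) → 2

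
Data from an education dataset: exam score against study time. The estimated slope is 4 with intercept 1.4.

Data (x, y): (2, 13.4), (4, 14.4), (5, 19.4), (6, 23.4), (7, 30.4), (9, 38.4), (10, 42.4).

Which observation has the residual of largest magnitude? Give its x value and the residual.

x = 2, e = 4

x=2: ŷ = 1.4 + 4·2 = 9.4; e = 13.4 − 9.4 = 4
x=4: ŷ = 1.4 + 4·4 = 17.4; e = 14.4 − 17.4 = -3
x=5: ŷ = 1.4 + 4·5 = 21.4; e = 19.4 − 21.4 = -2
x=6: ŷ = 1.4 + 4·6 = 25.4; e = 23.4 − 25.4 = -2
x=7: ŷ = 1.4 + 4·7 = 29.4; e = 30.4 − 29.4 = 1
x=9: ŷ = 1.4 + 4·9 = 37.4; e = 38.4 − 37.4 = 1
x=10: ŷ = 1.4 + 4·10 = 41.4; e = 42.4 − 41.4 = 1
Largest |e| is 4 at x = 2, residual 4.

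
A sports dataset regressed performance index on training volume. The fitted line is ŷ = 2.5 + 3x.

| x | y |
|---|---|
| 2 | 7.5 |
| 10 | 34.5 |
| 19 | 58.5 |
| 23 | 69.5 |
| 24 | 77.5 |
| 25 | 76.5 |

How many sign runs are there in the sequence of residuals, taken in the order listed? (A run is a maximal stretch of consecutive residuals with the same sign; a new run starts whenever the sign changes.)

x=2: ŷ = 2.5 + 3·2 = 8.5; e = 7.5 − 8.5 = -1
x=10: ŷ = 2.5 + 3·10 = 32.5; e = 34.5 − 32.5 = 2
x=19: ŷ = 2.5 + 3·19 = 59.5; e = 58.5 − 59.5 = -1
x=23: ŷ = 2.5 + 3·23 = 71.5; e = 69.5 − 71.5 = -2
x=24: ŷ = 2.5 + 3·24 = 74.5; e = 77.5 − 74.5 = 3
x=25: ŷ = 2.5 + 3·25 = 77.5; e = 76.5 − 77.5 = -1
Signs: − + − − + −
Runs: −×1, +×1, −×2, +×1, −×1 → 5

5 runs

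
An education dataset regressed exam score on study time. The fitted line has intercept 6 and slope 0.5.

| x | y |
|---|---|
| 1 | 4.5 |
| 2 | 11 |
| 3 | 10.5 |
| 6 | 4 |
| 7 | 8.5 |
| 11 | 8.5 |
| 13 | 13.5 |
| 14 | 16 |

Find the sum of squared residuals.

SSE = 74

x=1: ŷ = 6 + 0.5·1 = 6.5; r = 4.5 − 6.5 = -2
x=2: ŷ = 6 + 0.5·2 = 7; r = 11 − 7 = 4
x=3: ŷ = 6 + 0.5·3 = 7.5; r = 10.5 − 7.5 = 3
x=6: ŷ = 6 + 0.5·6 = 9; r = 4 − 9 = -5
x=7: ŷ = 6 + 0.5·7 = 9.5; r = 8.5 − 9.5 = -1
x=11: ŷ = 6 + 0.5·11 = 11.5; r = 8.5 − 11.5 = -3
x=13: ŷ = 6 + 0.5·13 = 12.5; r = 13.5 − 12.5 = 1
x=14: ŷ = 6 + 0.5·14 = 13; r = 16 − 13 = 3
SSE = 4 + 16 + 9 + 25 + 1 + 9 + 1 + 9 = 74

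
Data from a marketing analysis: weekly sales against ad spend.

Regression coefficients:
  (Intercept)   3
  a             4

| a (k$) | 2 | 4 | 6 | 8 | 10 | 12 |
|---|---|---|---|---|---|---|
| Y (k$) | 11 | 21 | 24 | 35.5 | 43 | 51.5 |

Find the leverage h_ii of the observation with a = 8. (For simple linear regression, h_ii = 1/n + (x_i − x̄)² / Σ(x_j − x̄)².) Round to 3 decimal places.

ā = (2 + 4 + 6 + 8 + 10 + 12)/6 = 7
Σ(a − ā)² = 25 + 9 + 1 + 1 + 9 + 25 = 70
h = 1/6 + (1)²/70 = 0.166667 + 0.0142857 = 0.181

h = 0.181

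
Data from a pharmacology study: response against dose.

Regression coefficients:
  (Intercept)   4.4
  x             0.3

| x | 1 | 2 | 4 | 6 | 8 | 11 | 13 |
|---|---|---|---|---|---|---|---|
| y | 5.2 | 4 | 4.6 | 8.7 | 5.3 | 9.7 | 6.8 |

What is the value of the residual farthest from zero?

x=1: ŷ = 4.4 + 0.3·1 = 4.7; r = 5.2 − 4.7 = 0.5
x=2: ŷ = 4.4 + 0.3·2 = 5; r = 4 − 5 = -1
x=4: ŷ = 4.4 + 0.3·4 = 5.6; r = 4.6 − 5.6 = -1
x=6: ŷ = 4.4 + 0.3·6 = 6.2; r = 8.7 − 6.2 = 2.5
x=8: ŷ = 4.4 + 0.3·8 = 6.8; r = 5.3 − 6.8 = -1.5
x=11: ŷ = 4.4 + 0.3·11 = 7.7; r = 9.7 − 7.7 = 2
x=13: ŷ = 4.4 + 0.3·13 = 8.3; r = 6.8 − 8.3 = -1.5
Largest |r| is 2.5 at x = 6, residual 2.5.

r = 2.5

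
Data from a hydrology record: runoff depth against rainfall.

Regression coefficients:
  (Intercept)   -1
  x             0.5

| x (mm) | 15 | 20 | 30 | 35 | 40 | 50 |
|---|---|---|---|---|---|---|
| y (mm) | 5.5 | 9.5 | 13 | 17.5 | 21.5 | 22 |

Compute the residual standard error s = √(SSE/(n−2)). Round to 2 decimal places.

s = 1.84

x=15: ŷ = -1 + 0.5·15 = 6.5; e = 5.5 − 6.5 = -1
x=20: ŷ = -1 + 0.5·20 = 9; e = 9.5 − 9 = 0.5
x=30: ŷ = -1 + 0.5·30 = 14; e = 13 − 14 = -1
x=35: ŷ = -1 + 0.5·35 = 16.5; e = 17.5 − 16.5 = 1
x=40: ŷ = -1 + 0.5·40 = 19; e = 21.5 − 19 = 2.5
x=50: ŷ = -1 + 0.5·50 = 24; e = 22 − 24 = -2
SSE = 1 + 0.25 + 1 + 1 + 6.25 + 4 = 13.5
s = √(13.5/4) = √3.375 ≈ 1.84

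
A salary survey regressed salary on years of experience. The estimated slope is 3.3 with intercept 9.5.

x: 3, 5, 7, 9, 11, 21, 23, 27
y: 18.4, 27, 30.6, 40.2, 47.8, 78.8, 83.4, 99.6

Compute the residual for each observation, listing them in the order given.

x=3: ŷ = 9.5 + 3.3·3 = 19.4; e = 18.4 − 19.4 = -1
x=5: ŷ = 9.5 + 3.3·5 = 26; e = 27 − 26 = 1
x=7: ŷ = 9.5 + 3.3·7 = 32.6; e = 30.6 − 32.6 = -2
x=9: ŷ = 9.5 + 3.3·9 = 39.2; e = 40.2 − 39.2 = 1
x=11: ŷ = 9.5 + 3.3·11 = 45.8; e = 47.8 − 45.8 = 2
x=21: ŷ = 9.5 + 3.3·21 = 78.8; e = 78.8 − 78.8 = 0
x=23: ŷ = 9.5 + 3.3·23 = 85.4; e = 83.4 − 85.4 = -2
x=27: ŷ = 9.5 + 3.3·27 = 98.6; e = 99.6 − 98.6 = 1

-1, 1, -2, 1, 2, 0, -2, 1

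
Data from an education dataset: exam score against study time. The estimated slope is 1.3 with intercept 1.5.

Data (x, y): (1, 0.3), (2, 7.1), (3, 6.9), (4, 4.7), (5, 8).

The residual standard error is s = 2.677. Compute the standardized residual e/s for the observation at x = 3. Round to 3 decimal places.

ŷ = 1.5 + 1.3·3 = 5.4
e = 6.9 − 5.4 = 1.5
e/s = 1.5 / 2.677 = 0.560

0.560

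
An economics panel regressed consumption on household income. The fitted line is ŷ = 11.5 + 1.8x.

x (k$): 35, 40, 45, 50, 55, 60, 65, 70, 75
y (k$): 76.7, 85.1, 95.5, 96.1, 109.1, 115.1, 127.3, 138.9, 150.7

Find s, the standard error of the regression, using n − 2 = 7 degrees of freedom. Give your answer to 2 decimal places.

x=35: ŷ = 11.5 + 1.8·35 = 74.5; r = 76.7 − 74.5 = 2.2
x=40: ŷ = 11.5 + 1.8·40 = 83.5; r = 85.1 − 83.5 = 1.6
x=45: ŷ = 11.5 + 1.8·45 = 92.5; r = 95.5 − 92.5 = 3
x=50: ŷ = 11.5 + 1.8·50 = 101.5; r = 96.1 − 101.5 = -5.4
x=55: ŷ = 11.5 + 1.8·55 = 110.5; r = 109.1 − 110.5 = -1.4
x=60: ŷ = 11.5 + 1.8·60 = 119.5; r = 115.1 − 119.5 = -4.4
x=65: ŷ = 11.5 + 1.8·65 = 128.5; r = 127.3 − 128.5 = -1.2
x=70: ŷ = 11.5 + 1.8·70 = 137.5; r = 138.9 − 137.5 = 1.4
x=75: ŷ = 11.5 + 1.8·75 = 146.5; r = 150.7 − 146.5 = 4.2
SSE = 4.84 + 2.56 + 9 + 29.16 + 1.96 + 19.36 + 1.44 + 1.96 + 17.64 = 87.92
s = √(87.92/7) = √12.56 ≈ 3.54

s = 3.54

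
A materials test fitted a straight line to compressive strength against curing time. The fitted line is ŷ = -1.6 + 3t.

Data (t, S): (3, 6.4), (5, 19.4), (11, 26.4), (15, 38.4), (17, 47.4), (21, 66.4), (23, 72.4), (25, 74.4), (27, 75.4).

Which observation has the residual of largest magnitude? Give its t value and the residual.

t = 5, r = 6

t=3: ŷ = -1.6 + 3·3 = 7.4; r = 6.4 − 7.4 = -1
t=5: ŷ = -1.6 + 3·5 = 13.4; r = 19.4 − 13.4 = 6
t=11: ŷ = -1.6 + 3·11 = 31.4; r = 26.4 − 31.4 = -5
t=15: ŷ = -1.6 + 3·15 = 43.4; r = 38.4 − 43.4 = -5
t=17: ŷ = -1.6 + 3·17 = 49.4; r = 47.4 − 49.4 = -2
t=21: ŷ = -1.6 + 3·21 = 61.4; r = 66.4 − 61.4 = 5
t=23: ŷ = -1.6 + 3·23 = 67.4; r = 72.4 − 67.4 = 5
t=25: ŷ = -1.6 + 3·25 = 73.4; r = 74.4 − 73.4 = 1
t=27: ŷ = -1.6 + 3·27 = 79.4; r = 75.4 − 79.4 = -4
Largest |r| is 6 at t = 5, residual 6.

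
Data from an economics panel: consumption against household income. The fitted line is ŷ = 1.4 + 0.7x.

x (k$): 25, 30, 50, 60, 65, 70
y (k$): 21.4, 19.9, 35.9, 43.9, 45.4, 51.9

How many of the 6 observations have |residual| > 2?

x=25: ŷ = 1.4 + 0.7·25 = 18.9; r = 21.4 − 18.9 = 2.5
x=30: ŷ = 1.4 + 0.7·30 = 22.4; r = 19.9 − 22.4 = -2.5
x=50: ŷ = 1.4 + 0.7·50 = 36.4; r = 35.9 − 36.4 = -0.5
x=60: ŷ = 1.4 + 0.7·60 = 43.4; r = 43.9 − 43.4 = 0.5
x=65: ŷ = 1.4 + 0.7·65 = 46.9; r = 45.4 − 46.9 = -1.5
x=70: ŷ = 1.4 + 0.7·70 = 50.4; r = 51.9 − 50.4 = 1.5
|r| > 2: x=25 (|r|=2.5), x=30 (|r|=2.5) → 2

2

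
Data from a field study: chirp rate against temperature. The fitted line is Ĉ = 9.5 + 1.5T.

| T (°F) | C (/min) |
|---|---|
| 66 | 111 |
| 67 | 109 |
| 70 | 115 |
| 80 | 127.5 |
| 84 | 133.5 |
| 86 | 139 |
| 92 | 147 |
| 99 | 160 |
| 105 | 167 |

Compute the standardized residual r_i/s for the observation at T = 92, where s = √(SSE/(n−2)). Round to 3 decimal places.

T=66: Ĉ = 9.5 + 1.5·66 = 108.5; r = 111 − 108.5 = 2.5
T=67: Ĉ = 9.5 + 1.5·67 = 110; r = 109 − 110 = -1
T=70: Ĉ = 9.5 + 1.5·70 = 114.5; r = 115 − 114.5 = 0.5
T=80: Ĉ = 9.5 + 1.5·80 = 129.5; r = 127.5 − 129.5 = -2
T=84: Ĉ = 9.5 + 1.5·84 = 135.5; r = 133.5 − 135.5 = -2
T=86: Ĉ = 9.5 + 1.5·86 = 138.5; r = 139 − 138.5 = 0.5
T=92: Ĉ = 9.5 + 1.5·92 = 147.5; r = 147 − 147.5 = -0.5
T=99: Ĉ = 9.5 + 1.5·99 = 158; r = 160 − 158 = 2
T=105: Ĉ = 9.5 + 1.5·105 = 167; r = 167 − 167 = 0
SSE = 6.25 + 1 + 0.25 + 4 + 4 + 0.25 + 0.25 + 4 + 0 = 20
s = √(20/7) = 1.69031
r/s = -0.5 / 1.69031 = -0.296

-0.296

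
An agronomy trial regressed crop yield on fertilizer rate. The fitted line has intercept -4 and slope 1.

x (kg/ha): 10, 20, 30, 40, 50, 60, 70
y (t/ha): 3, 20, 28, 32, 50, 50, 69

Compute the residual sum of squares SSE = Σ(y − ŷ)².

x=10: ŷ = -4 + 10 = 6; e = 3 − 6 = -3
x=20: ŷ = -4 + 20 = 16; e = 20 − 16 = 4
x=30: ŷ = -4 + 30 = 26; e = 28 − 26 = 2
x=40: ŷ = -4 + 40 = 36; e = 32 − 36 = -4
x=50: ŷ = -4 + 50 = 46; e = 50 − 46 = 4
x=60: ŷ = -4 + 60 = 56; e = 50 − 56 = -6
x=70: ŷ = -4 + 70 = 66; e = 69 − 66 = 3
SSE = 9 + 16 + 4 + 16 + 16 + 36 + 9 = 106

SSE = 106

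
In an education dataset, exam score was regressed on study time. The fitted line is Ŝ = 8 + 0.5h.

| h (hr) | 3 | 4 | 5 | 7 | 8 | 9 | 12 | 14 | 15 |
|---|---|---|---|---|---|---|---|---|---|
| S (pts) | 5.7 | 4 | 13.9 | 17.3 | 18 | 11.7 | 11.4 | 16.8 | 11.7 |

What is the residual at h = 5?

e = 3.4

Ŝ = 8 + 0.5·5 = 10.5
e = 13.9 − 10.5 = 3.4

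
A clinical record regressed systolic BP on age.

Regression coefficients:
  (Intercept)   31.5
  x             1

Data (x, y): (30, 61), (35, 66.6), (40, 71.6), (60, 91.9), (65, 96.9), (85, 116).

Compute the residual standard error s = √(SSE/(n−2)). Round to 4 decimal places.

s = 0.4583

x=30: ŷ = 31.5 + 30 = 61.5; r = 61 − 61.5 = -0.5
x=35: ŷ = 31.5 + 35 = 66.5; r = 66.6 − 66.5 = 0.1
x=40: ŷ = 31.5 + 40 = 71.5; r = 71.6 − 71.5 = 0.1
x=60: ŷ = 31.5 + 60 = 91.5; r = 91.9 − 91.5 = 0.4
x=65: ŷ = 31.5 + 65 = 96.5; r = 96.9 − 96.5 = 0.4
x=85: ŷ = 31.5 + 85 = 116.5; r = 116 − 116.5 = -0.5
SSE = 0.25 + 0.01 + 0.01 + 0.16 + 0.16 + 0.25 = 0.84
s = √(0.84/4) = √0.21 ≈ 0.4583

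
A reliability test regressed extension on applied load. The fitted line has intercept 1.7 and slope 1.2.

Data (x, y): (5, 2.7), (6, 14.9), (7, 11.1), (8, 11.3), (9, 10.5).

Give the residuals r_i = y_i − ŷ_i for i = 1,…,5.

x=5: ŷ = 1.7 + 1.2·5 = 7.7; r = 2.7 − 7.7 = -5
x=6: ŷ = 1.7 + 1.2·6 = 8.9; r = 14.9 − 8.9 = 6
x=7: ŷ = 1.7 + 1.2·7 = 10.1; r = 11.1 − 10.1 = 1
x=8: ŷ = 1.7 + 1.2·8 = 11.3; r = 11.3 − 11.3 = 0
x=9: ŷ = 1.7 + 1.2·9 = 12.5; r = 10.5 − 12.5 = -2

-5, 6, 1, 0, -2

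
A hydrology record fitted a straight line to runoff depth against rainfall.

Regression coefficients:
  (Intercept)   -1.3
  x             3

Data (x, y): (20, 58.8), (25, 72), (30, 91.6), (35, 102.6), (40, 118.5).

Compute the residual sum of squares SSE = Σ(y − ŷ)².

x=20: ŷ = -1.3 + 3·20 = 58.7; e = 58.8 − 58.7 = 0.1
x=25: ŷ = -1.3 + 3·25 = 73.7; e = 72 − 73.7 = -1.7
x=30: ŷ = -1.3 + 3·30 = 88.7; e = 91.6 − 88.7 = 2.9
x=35: ŷ = -1.3 + 3·35 = 103.7; e = 102.6 − 103.7 = -1.1
x=40: ŷ = -1.3 + 3·40 = 118.7; e = 118.5 − 118.7 = -0.2
SSE = 0.01 + 2.89 + 8.41 + 1.21 + 0.04 = 12.56

SSE = 12.56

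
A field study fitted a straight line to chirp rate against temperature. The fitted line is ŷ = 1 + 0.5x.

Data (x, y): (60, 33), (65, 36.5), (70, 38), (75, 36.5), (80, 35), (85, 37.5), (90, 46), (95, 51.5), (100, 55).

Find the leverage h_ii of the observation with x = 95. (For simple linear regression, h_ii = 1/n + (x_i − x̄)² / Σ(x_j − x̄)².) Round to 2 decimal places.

x̄ = (60 + 65 + 70 + 75 + 80 + 85 + 90 + 95 + 100)/9 = 80
Σ(x − x̄)² = 400 + 225 + 100 + 25 + 0 + 25 + 100 + 225 + 400 = 1500
h = 1/9 + (15)²/1500 = 0.111111 + 0.15 = 0.26

h = 0.26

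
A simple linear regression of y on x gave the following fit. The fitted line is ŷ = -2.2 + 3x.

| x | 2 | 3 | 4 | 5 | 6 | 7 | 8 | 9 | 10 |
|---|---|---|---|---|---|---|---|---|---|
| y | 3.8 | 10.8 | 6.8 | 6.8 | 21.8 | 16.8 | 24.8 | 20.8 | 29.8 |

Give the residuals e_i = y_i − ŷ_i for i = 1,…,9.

0, 4, -3, -6, 6, -2, 3, -4, 2

x=2: ŷ = -2.2 + 3·2 = 3.8; e = 3.8 − 3.8 = 0
x=3: ŷ = -2.2 + 3·3 = 6.8; e = 10.8 − 6.8 = 4
x=4: ŷ = -2.2 + 3·4 = 9.8; e = 6.8 − 9.8 = -3
x=5: ŷ = -2.2 + 3·5 = 12.8; e = 6.8 − 12.8 = -6
x=6: ŷ = -2.2 + 3·6 = 15.8; e = 21.8 − 15.8 = 6
x=7: ŷ = -2.2 + 3·7 = 18.8; e = 16.8 − 18.8 = -2
x=8: ŷ = -2.2 + 3·8 = 21.8; e = 24.8 − 21.8 = 3
x=9: ŷ = -2.2 + 3·9 = 24.8; e = 20.8 − 24.8 = -4
x=10: ŷ = -2.2 + 3·10 = 27.8; e = 29.8 − 27.8 = 2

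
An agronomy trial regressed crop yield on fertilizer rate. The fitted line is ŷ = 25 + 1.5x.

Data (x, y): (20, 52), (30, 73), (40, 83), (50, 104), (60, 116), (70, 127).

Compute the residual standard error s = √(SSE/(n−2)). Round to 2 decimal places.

s = 3.46

x=20: ŷ = 25 + 1.5·20 = 55; r = 52 − 55 = -3
x=30: ŷ = 25 + 1.5·30 = 70; r = 73 − 70 = 3
x=40: ŷ = 25 + 1.5·40 = 85; r = 83 − 85 = -2
x=50: ŷ = 25 + 1.5·50 = 100; r = 104 − 100 = 4
x=60: ŷ = 25 + 1.5·60 = 115; r = 116 − 115 = 1
x=70: ŷ = 25 + 1.5·70 = 130; r = 127 − 130 = -3
SSE = 9 + 9 + 4 + 16 + 1 + 9 = 48
s = √(48/4) = √12 ≈ 3.46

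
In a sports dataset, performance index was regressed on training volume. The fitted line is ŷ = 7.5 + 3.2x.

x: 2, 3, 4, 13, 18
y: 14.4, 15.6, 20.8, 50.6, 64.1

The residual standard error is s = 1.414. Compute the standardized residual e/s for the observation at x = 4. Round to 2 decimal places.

0.35

ŷ = 7.5 + 3.2·4 = 20.3
e = 20.8 − 20.3 = 0.5
e/s = 0.5 / 1.414 = 0.35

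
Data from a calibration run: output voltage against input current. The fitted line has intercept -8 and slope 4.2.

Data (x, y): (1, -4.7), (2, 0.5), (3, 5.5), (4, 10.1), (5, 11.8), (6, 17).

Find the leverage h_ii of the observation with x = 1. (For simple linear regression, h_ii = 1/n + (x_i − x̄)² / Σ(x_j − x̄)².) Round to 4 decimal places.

h = 0.5238

x̄ = (1 + 2 + 3 + 4 + 5 + 6)/6 = 3.5
Σ(x − x̄)² = 6.25 + 2.25 + 0.25 + 0.25 + 2.25 + 6.25 = 17.5
h = 1/6 + (-2.5)²/17.5 = 0.166667 + 0.357143 = 0.5238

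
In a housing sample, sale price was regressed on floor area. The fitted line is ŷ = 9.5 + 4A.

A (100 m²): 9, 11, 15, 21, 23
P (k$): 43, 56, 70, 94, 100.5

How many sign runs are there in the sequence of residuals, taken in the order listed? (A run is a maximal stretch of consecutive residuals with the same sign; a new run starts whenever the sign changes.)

A=9: ŷ = 9.5 + 4·9 = 45.5; r = 43 − 45.5 = -2.5
A=11: ŷ = 9.5 + 4·11 = 53.5; r = 56 − 53.5 = 2.5
A=15: ŷ = 9.5 + 4·15 = 69.5; r = 70 − 69.5 = 0.5
A=21: ŷ = 9.5 + 4·21 = 93.5; r = 94 − 93.5 = 0.5
A=23: ŷ = 9.5 + 4·23 = 101.5; r = 100.5 − 101.5 = -1
Signs: − + + + −
Runs: −×1, +×3, −×1 → 3

3 runs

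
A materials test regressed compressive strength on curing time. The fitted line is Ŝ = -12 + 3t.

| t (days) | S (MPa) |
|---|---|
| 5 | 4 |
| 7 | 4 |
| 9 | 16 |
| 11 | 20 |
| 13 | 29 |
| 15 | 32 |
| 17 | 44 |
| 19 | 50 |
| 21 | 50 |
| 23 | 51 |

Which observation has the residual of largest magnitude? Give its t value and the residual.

t=5: Ŝ = -12 + 3·5 = 3; e = 4 − 3 = 1
t=7: Ŝ = -12 + 3·7 = 9; e = 4 − 9 = -5
t=9: Ŝ = -12 + 3·9 = 15; e = 16 − 15 = 1
t=11: Ŝ = -12 + 3·11 = 21; e = 20 − 21 = -1
t=13: Ŝ = -12 + 3·13 = 27; e = 29 − 27 = 2
t=15: Ŝ = -12 + 3·15 = 33; e = 32 − 33 = -1
t=17: Ŝ = -12 + 3·17 = 39; e = 44 − 39 = 5
t=19: Ŝ = -12 + 3·19 = 45; e = 50 − 45 = 5
t=21: Ŝ = -12 + 3·21 = 51; e = 50 − 51 = -1
t=23: Ŝ = -12 + 3·23 = 57; e = 51 − 57 = -6
Largest |e| is 6 at t = 23, residual -6.

t = 23, e = -6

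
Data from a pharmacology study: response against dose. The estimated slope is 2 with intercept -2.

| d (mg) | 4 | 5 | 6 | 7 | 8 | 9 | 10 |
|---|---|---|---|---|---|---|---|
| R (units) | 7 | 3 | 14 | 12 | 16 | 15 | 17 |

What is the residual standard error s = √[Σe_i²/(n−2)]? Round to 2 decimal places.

d=4: ŷ = -2 + 2·4 = 6; e = 7 − 6 = 1
d=5: ŷ = -2 + 2·5 = 8; e = 3 − 8 = -5
d=6: ŷ = -2 + 2·6 = 10; e = 14 − 10 = 4
d=7: ŷ = -2 + 2·7 = 12; e = 12 − 12 = 0
d=8: ŷ = -2 + 2·8 = 14; e = 16 − 14 = 2
d=9: ŷ = -2 + 2·9 = 16; e = 15 − 16 = -1
d=10: ŷ = -2 + 2·10 = 18; e = 17 − 18 = -1
SSE = 1 + 25 + 16 + 0 + 4 + 1 + 1 = 48
s = √(48/5) = √9.6 ≈ 3.10

s = 3.10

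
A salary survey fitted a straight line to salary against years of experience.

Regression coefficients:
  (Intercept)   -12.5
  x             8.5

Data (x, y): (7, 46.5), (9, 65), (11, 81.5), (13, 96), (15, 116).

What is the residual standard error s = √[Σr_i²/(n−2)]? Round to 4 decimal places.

s = 1.4720

x=7: ŷ = -12.5 + 8.5·7 = 47; r = 46.5 − 47 = -0.5
x=9: ŷ = -12.5 + 8.5·9 = 64; r = 65 − 64 = 1
x=11: ŷ = -12.5 + 8.5·11 = 81; r = 81.5 − 81 = 0.5
x=13: ŷ = -12.5 + 8.5·13 = 98; r = 96 − 98 = -2
x=15: ŷ = -12.5 + 8.5·15 = 115; r = 116 − 115 = 1
SSE = 0.25 + 1 + 0.25 + 4 + 1 = 6.5
s = √(6.5/3) = √2.16667 ≈ 1.4720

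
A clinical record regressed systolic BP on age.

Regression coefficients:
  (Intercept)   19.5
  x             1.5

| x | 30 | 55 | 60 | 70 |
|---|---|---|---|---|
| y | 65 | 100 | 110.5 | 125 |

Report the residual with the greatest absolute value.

e = -2

x=30: ŷ = 19.5 + 1.5·30 = 64.5; e = 65 − 64.5 = 0.5
x=55: ŷ = 19.5 + 1.5·55 = 102; e = 100 − 102 = -2
x=60: ŷ = 19.5 + 1.5·60 = 109.5; e = 110.5 − 109.5 = 1
x=70: ŷ = 19.5 + 1.5·70 = 124.5; e = 125 − 124.5 = 0.5
Largest |e| is 2 at x = 55, residual -2.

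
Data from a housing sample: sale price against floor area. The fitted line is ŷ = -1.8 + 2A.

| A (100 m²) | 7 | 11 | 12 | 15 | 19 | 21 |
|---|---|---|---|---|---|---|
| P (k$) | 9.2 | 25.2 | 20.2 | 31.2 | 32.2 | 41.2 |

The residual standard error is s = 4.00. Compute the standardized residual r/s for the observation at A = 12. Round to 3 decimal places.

-0.500

ŷ = -1.8 + 2·12 = 22.2
r = 20.2 − 22.2 = -2
r/s = -2 / 4.00 = -0.500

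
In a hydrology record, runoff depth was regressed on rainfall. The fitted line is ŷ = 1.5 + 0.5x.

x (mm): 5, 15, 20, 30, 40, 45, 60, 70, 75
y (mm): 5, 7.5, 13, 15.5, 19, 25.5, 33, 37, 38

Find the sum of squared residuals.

x=5: ŷ = 1.5 + 0.5·5 = 4; e = 5 − 4 = 1
x=15: ŷ = 1.5 + 0.5·15 = 9; e = 7.5 − 9 = -1.5
x=20: ŷ = 1.5 + 0.5·20 = 11.5; e = 13 − 11.5 = 1.5
x=30: ŷ = 1.5 + 0.5·30 = 16.5; e = 15.5 − 16.5 = -1
x=40: ŷ = 1.5 + 0.5·40 = 21.5; e = 19 − 21.5 = -2.5
x=45: ŷ = 1.5 + 0.5·45 = 24; e = 25.5 − 24 = 1.5
x=60: ŷ = 1.5 + 0.5·60 = 31.5; e = 33 − 31.5 = 1.5
x=70: ŷ = 1.5 + 0.5·70 = 36.5; e = 37 − 36.5 = 0.5
x=75: ŷ = 1.5 + 0.5·75 = 39; e = 38 − 39 = -1
SSE = 1 + 2.25 + 2.25 + 1 + 6.25 + 2.25 + 2.25 + 0.25 + 1 = 18.5

SSE = 18.5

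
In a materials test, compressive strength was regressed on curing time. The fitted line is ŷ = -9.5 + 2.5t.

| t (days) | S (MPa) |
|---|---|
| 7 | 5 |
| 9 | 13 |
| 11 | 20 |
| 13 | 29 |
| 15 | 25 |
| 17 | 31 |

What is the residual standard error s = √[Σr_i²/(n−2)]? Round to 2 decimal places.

s = 3.94

t=7: ŷ = -9.5 + 2.5·7 = 8; r = 5 − 8 = -3
t=9: ŷ = -9.5 + 2.5·9 = 13; r = 13 − 13 = 0
t=11: ŷ = -9.5 + 2.5·11 = 18; r = 20 − 18 = 2
t=13: ŷ = -9.5 + 2.5·13 = 23; r = 29 − 23 = 6
t=15: ŷ = -9.5 + 2.5·15 = 28; r = 25 − 28 = -3
t=17: ŷ = -9.5 + 2.5·17 = 33; r = 31 − 33 = -2
SSE = 9 + 0 + 4 + 36 + 9 + 4 = 62
s = √(62/4) = √15.5 ≈ 3.94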